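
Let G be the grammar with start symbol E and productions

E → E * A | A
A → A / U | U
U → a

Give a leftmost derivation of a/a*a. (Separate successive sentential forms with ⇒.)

E ⇒ E*A   [E → E * A]
E*A ⇒ A*A   [E → A]
A*A ⇒ A/U*A   [A → A / U]
A/U*A ⇒ U/U*A   [A → U]
U/U*A ⇒ a/U*A   [U → a]
a/U*A ⇒ a/a*A   [U → a]
a/a*A ⇒ a/a*U   [A → U]
a/a*U ⇒ a/a*a   [U → a]

E ⇒ E*A ⇒ A*A ⇒ A/U*A ⇒ U/U*A ⇒ a/U*A ⇒ a/a*A ⇒ a/a*U ⇒ a/a*a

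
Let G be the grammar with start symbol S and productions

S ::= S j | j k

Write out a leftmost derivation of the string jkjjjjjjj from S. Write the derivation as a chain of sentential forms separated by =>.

S => Sj => Sjj => Sjjj => Sjjjj => Sjjjjj => Sjjjjjj => Sjjjjjjj => jkjjjjjjj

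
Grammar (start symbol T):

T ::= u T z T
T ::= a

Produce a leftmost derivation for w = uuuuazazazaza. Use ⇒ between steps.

T ⇒ uTzT ⇒ uuTzTzT ⇒ uuuTzTzTzT ⇒ uuuuTzTzTzTzT ⇒ uuuuazTzTzTzT ⇒ uuuuazazTzTzT ⇒ uuuuazazazTzT ⇒ uuuuazazazazT ⇒ uuuuazazazaza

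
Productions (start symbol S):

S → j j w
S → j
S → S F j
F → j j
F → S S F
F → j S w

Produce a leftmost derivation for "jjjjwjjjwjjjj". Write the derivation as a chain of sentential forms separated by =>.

S => SFj   [S → S F j]
SFj => SFjFj   [S → S F j]
SFjFj => jFjFj   [S → j]
jFjFj => jjSwjFj   [F → j S w]
jjSwjFj => jjSFjwjFj   [S → S F j]
jjSFjwjFj => jjjjwFjwjFj   [S → j j w]
jjjjwFjwjFj => jjjjwjjjwjFj   [F → j j]
jjjjwjjjwjFj => jjjjwjjjwjjjj   [F → j j]

S => SFj => SFjFj => jFjFj => jjSwjFj => jjSFjwjFj => jjjjwFjwjFj => jjjjwjjjwjFj => jjjjwjjjwjjjj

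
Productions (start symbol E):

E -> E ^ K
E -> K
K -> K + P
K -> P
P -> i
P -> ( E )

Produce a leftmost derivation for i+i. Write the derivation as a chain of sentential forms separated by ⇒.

E ⇒ K ⇒ K+P ⇒ P+P ⇒ i+P ⇒ i+i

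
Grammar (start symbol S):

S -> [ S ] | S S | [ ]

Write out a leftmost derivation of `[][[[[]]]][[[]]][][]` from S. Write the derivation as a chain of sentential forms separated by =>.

S=>SS=>[]S=>[]SS=>[][S]S=>[][[S]]S=>[][[[S]]]S=>[][[[[]]]]S=>[][[[[]]]]SS=>[][[[[]]]][S]S=>[][[[[]]]][[S]]S=>[][[[[]]]][[[]]]S=>[][[[[]]]][[[]]]SS=>[][[[[]]]][[[]]][]S=>[][[[[]]]][[[]]][][]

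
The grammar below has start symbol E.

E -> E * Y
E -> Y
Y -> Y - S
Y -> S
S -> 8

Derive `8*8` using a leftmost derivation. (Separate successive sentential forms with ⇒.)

E ⇒ E*Y ⇒ Y*Y ⇒ S*Y ⇒ 8*Y ⇒ 8*S ⇒ 8*8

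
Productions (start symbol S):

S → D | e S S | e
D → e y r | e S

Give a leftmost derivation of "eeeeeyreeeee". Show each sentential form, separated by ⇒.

S ⇒ eSS   [S → e S S]
eSS ⇒ eeSSS   [S → e S S]
eeSSS ⇒ eeDSS   [S → D]
eeDSS ⇒ eeeSSS   [D → e S]
eeeSSS ⇒ eeeeSSSS   [S → e S S]
eeeeSSSS ⇒ eeeeDSSS   [S → D]
eeeeDSSS ⇒ eeeeeyrSSS   [D → e y r]
eeeeeyrSSS ⇒ eeeeeyreSSSS   [S → e S S]
eeeeeyreSSSS ⇒ eeeeeyreeSSS   [S → e]
eeeeeyreeSSS ⇒ eeeeeyreeeSS   [S → e]
eeeeeyreeeSS ⇒ eeeeeyreeeeS   [S → e]
eeeeeyreeeeS ⇒ eeeeeyreeeee   [S → e]

S⇒eSS⇒eeSSS⇒eeDSS⇒eeeSSS⇒eeeeSSSS⇒eeeeDSSS⇒eeeeeyrSSS⇒eeeeeyreSSSS⇒eeeeeyreeSSS⇒eeeeeyreeeSS⇒eeeeeyreeeeS⇒eeeeeyreeeee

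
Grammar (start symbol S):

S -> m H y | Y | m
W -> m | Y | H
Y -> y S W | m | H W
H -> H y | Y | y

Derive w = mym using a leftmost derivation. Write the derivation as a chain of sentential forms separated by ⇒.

S ⇒ Y ⇒ HW ⇒ YW ⇒ mW ⇒ mY ⇒ mHW ⇒ myW ⇒ mym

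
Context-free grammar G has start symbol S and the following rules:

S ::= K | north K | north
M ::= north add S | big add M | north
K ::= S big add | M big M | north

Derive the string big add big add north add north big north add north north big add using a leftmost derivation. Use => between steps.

S => K => S big add => K big add => M big M big add => big add M big M big add => big add big add M big M big add => big add big add north add S big M big add => big add big add north add north big M big add => big add big add north add north big north add S big add => big add big add north add north big north add north K big add => big add big add north add north big north add north north big add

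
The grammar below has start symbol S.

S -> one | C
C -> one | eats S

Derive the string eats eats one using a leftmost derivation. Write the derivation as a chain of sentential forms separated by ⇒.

S ⇒ C   [S -> C]
C ⇒ eats S   [C -> eats S]
eats S ⇒ eats C   [S -> C]
eats C ⇒ eats eats S   [C -> eats S]
eats eats S ⇒ eats eats C   [S -> C]
eats eats C ⇒ eats eats one   [C -> one]

S ⇒ C ⇒ eats S ⇒ eats C ⇒ eats eats S ⇒ eats eats C ⇒ eats eats one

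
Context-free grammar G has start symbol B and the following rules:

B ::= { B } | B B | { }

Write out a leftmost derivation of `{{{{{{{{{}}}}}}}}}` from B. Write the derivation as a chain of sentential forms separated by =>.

B=>{B}=>{{B}}=>{{{B}}}=>{{{{B}}}}=>{{{{{B}}}}}=>{{{{{{B}}}}}}=>{{{{{{{B}}}}}}}=>{{{{{{{{B}}}}}}}}=>{{{{{{{{{}}}}}}}}}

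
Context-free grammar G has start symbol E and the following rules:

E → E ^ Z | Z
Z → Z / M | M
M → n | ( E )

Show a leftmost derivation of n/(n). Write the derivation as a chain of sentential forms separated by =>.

E=>Z=>Z/M=>M/M=>n/M=>n/(E)=>n/(Z)=>n/(M)=>n/(n)

E => Z   [E → Z]
Z => Z/M   [Z → Z / M]
Z/M => M/M   [Z → M]
M/M => n/M   [M → n]
n/M => n/(E)   [M → ( E )]
n/(E) => n/(Z)   [E → Z]
n/(Z) => n/(M)   [Z → M]
n/(M) => n/(n)   [M → n]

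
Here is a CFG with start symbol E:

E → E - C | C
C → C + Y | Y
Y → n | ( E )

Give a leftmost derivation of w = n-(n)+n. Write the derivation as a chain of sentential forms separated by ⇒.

E ⇒ E-C ⇒ C-C ⇒ Y-C ⇒ n-C ⇒ n-C+Y ⇒ n-Y+Y ⇒ n-(E)+Y ⇒ n-(C)+Y ⇒ n-(Y)+Y ⇒ n-(n)+Y ⇒ n-(n)+n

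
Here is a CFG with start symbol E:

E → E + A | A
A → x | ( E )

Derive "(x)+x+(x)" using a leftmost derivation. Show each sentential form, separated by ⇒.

E⇒E+A⇒E+A+A⇒A+A+A⇒(E)+A+A⇒(A)+A+A⇒(x)+A+A⇒(x)+x+A⇒(x)+x+(E)⇒(x)+x+(A)⇒(x)+x+(x)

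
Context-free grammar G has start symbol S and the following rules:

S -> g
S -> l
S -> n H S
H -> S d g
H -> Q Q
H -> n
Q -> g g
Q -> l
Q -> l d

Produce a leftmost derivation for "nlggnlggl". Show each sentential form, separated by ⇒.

S ⇒ nHS   [S -> n H S]
nHS ⇒ nQQS   [H -> Q Q]
nQQS ⇒ nlQS   [Q -> l]
nlQS ⇒ nlggS   [Q -> g g]
nlggS ⇒ nlggnHS   [S -> n H S]
nlggnHS ⇒ nlggnQQS   [H -> Q Q]
nlggnQQS ⇒ nlggnlQS   [Q -> l]
nlggnlQS ⇒ nlggnlggS   [Q -> g g]
nlggnlggS ⇒ nlggnlggl   [S -> l]

S ⇒ nHS ⇒ nQQS ⇒ nlQS ⇒ nlggS ⇒ nlggnHS ⇒ nlggnQQS ⇒ nlggnlQS ⇒ nlggnlggS ⇒ nlggnlggl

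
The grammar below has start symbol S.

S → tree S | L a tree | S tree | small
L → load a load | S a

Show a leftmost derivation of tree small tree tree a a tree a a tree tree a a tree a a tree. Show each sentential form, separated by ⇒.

S ⇒ L a tree   [S → L a tree]
L a tree ⇒ S a a tree   [L → S a]
S a a tree ⇒ L a tree a a tree   [S → L a tree]
L a tree a a tree ⇒ S a a tree a a tree   [L → S a]
S a a tree a a tree ⇒ S tree a a tree a a tree   [S → S tree]
S tree a a tree a a tree ⇒ L a tree tree a a tree a a tree   [S → L a tree]
L a tree tree a a tree a a tree ⇒ S a a tree tree a a tree a a tree   [L → S a]
S a a tree tree a a tree a a tree ⇒ L a tree a a tree tree a a tree a a tree   [S → L a tree]
L a tree a a tree tree a a tree a a tree ⇒ S a a tree a a tree tree a a tree a a tree   [L → S a]
S a a tree a a tree tree a a tree a a tree ⇒ S tree a a tree a a tree tree a a tree a a tree   [S → S tree]
S tree a a tree a a tree tree a a tree a a tree ⇒ S tree tree a a tree a a tree tree a a tree a a tree   [S → S tree]
S tree tree a a tree a a tree tree a a tree a a tree ⇒ tree S tree tree a a tree a a tree tree a a tree a a tree   [S → tree S]
tree S tree tree a a tree a a tree tree a a tree a a tree ⇒ tree small tree tree a a tree a a tree tree a a tree a a tree   [S → small]

S ⇒ L a tree ⇒ S a a tree ⇒ L a tree a a tree ⇒ S a a tree a a tree ⇒ S tree a a tree a a tree ⇒ L a tree tree a a tree a a tree ⇒ S a a tree tree a a tree a a tree ⇒ L a tree a a tree tree a a tree a a tree ⇒ S a a tree a a tree tree a a tree a a tree ⇒ S tree a a tree a a tree tree a a tree a a tree ⇒ S tree tree a a tree a a tree tree a a tree a a tree ⇒ tree S tree tree a a tree a a tree tree a a tree a a tree ⇒ tree small tree tree a a tree a a tree tree a a tree a a tree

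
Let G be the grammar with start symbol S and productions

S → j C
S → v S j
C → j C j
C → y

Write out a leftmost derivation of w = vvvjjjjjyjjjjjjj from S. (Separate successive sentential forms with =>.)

S => vSj => vvSjj => vvvSjjj => vvvjCjjj => vvvjjCjjjj => vvvjjjCjjjjj => vvvjjjjCjjjjjj => vvvjjjjjCjjjjjjj => vvvjjjjjyjjjjjjj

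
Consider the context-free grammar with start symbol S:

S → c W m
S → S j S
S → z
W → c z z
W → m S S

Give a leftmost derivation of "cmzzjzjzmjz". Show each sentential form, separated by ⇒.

S ⇒ SjS   [S → S j S]
SjS ⇒ cWmjS   [S → c W m]
cWmjS ⇒ cmSSmjS   [W → m S S]
cmSSmjS ⇒ cmzSmjS   [S → z]
cmzSmjS ⇒ cmzSjSmjS   [S → S j S]
cmzSjSmjS ⇒ cmzSjSjSmjS   [S → S j S]
cmzSjSjSmjS ⇒ cmzzjSjSmjS   [S → z]
cmzzjSjSmjS ⇒ cmzzjzjSmjS   [S → z]
cmzzjzjSmjS ⇒ cmzzjzjzmjS   [S → z]
cmzzjzjzmjS ⇒ cmzzjzjzmjz   [S → z]

S ⇒ SjS ⇒ cWmjS ⇒ cmSSmjS ⇒ cmzSmjS ⇒ cmzSjSmjS ⇒ cmzSjSjSmjS ⇒ cmzzjSjSmjS ⇒ cmzzjzjSmjS ⇒ cmzzjzjzmjS ⇒ cmzzjzjzmjz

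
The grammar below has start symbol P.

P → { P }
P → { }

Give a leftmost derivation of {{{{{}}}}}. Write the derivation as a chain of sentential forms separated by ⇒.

P⇒{P}⇒{{P}}⇒{{{P}}}⇒{{{{P}}}}⇒{{{{{}}}}}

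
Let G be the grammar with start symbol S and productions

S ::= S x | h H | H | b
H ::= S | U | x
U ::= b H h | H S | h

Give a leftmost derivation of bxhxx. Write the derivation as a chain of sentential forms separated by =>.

S => Sx   [S ::= S x]
Sx => Sxx   [S ::= S x]
Sxx => Hxx   [S ::= H]
Hxx => Uxx   [H ::= U]
Uxx => bHhxx   [U ::= b H h]
bHhxx => bxhxx   [H ::= x]

S => Sx => Sxx => Hxx => Uxx => bHhxx => bxhxx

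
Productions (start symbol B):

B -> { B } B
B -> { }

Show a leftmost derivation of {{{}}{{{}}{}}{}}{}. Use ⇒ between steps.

B ⇒ {B}B ⇒ {{B}B}B ⇒ {{{}}B}B ⇒ {{{}}{B}B}B ⇒ {{{}}{{B}B}B}B ⇒ {{{}}{{{}}B}B}B ⇒ {{{}}{{{}}{}}B}B ⇒ {{{}}{{{}}{}}{}}B ⇒ {{{}}{{{}}{}}{}}{}

B ⇒ {B}B   [B -> { B } B]
{B}B ⇒ {{B}B}B   [B -> { B } B]
{{B}B}B ⇒ {{{}}B}B   [B -> { }]
{{{}}B}B ⇒ {{{}}{B}B}B   [B -> { B } B]
{{{}}{B}B}B ⇒ {{{}}{{B}B}B}B   [B -> { B } B]
{{{}}{{B}B}B}B ⇒ {{{}}{{{}}B}B}B   [B -> { }]
{{{}}{{{}}B}B}B ⇒ {{{}}{{{}}{}}B}B   [B -> { }]
{{{}}{{{}}{}}B}B ⇒ {{{}}{{{}}{}}{}}B   [B -> { }]
{{{}}{{{}}{}}{}}B ⇒ {{{}}{{{}}{}}{}}{}   [B -> { }]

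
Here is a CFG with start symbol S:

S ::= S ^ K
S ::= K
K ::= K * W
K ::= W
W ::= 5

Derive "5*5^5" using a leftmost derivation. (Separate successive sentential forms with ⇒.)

S⇒S^K⇒K^K⇒K*W^K⇒W*W^K⇒5*W^K⇒5*5^K⇒5*5^W⇒5*5^5

S ⇒ S^K   [S ::= S ^ K]
S^K ⇒ K^K   [S ::= K]
K^K ⇒ K*W^K   [K ::= K * W]
K*W^K ⇒ W*W^K   [K ::= W]
W*W^K ⇒ 5*W^K   [W ::= 5]
5*W^K ⇒ 5*5^K   [W ::= 5]
5*5^K ⇒ 5*5^W   [K ::= W]
5*5^W ⇒ 5*5^5   [W ::= 5]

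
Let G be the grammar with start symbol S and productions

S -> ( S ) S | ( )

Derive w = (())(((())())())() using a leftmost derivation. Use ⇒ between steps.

S ⇒ (S)S   [S -> ( S ) S]
(S)S ⇒ (())S   [S -> ( )]
(())S ⇒ (())(S)S   [S -> ( S ) S]
(())(S)S ⇒ (())((S)S)S   [S -> ( S ) S]
(())((S)S)S ⇒ (())(((S)S)S)S   [S -> ( S ) S]
(())(((S)S)S)S ⇒ (())(((())S)S)S   [S -> ( )]
(())(((())S)S)S ⇒ (())(((())())S)S   [S -> ( )]
(())(((())())S)S ⇒ (())(((())())())S   [S -> ( )]
(())(((())())())S ⇒ (())(((())())())()   [S -> ( )]

S ⇒ (S)S ⇒ (())S ⇒ (())(S)S ⇒ (())((S)S)S ⇒ (())(((S)S)S)S ⇒ (())(((())S)S)S ⇒ (())(((())())S)S ⇒ (())(((())())())S ⇒ (())(((())())())()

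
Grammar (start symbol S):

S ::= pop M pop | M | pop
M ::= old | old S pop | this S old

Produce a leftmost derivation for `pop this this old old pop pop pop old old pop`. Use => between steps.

S => pop M pop => pop this S old pop => pop this M old pop => pop this this S old old pop => pop this this M old old pop => pop this this old S pop old old pop => pop this this old M pop old old pop => pop this this old old S pop pop old old pop => pop this this old old pop pop pop old old pop

S => pop M pop   [S ::= pop M pop]
pop M pop => pop this S old pop   [M ::= this S old]
pop this S old pop => pop this M old pop   [S ::= M]
pop this M old pop => pop this this S old old pop   [M ::= this S old]
pop this this S old old pop => pop this this M old old pop   [S ::= M]
pop this this M old old pop => pop this this old S pop old old pop   [M ::= old S pop]
pop this this old S pop old old pop => pop this this old M pop old old pop   [S ::= M]
pop this this old M pop old old pop => pop this this old old S pop pop old old pop   [M ::= old S pop]
pop this this old old S pop pop old old pop => pop this this old old pop pop pop old old pop   [S ::= pop]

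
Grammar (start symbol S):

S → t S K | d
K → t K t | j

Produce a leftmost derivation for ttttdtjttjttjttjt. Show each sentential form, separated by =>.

S => tSK   [S → t S K]
tSK => ttSKK   [S → t S K]
ttSKK => tttSKKK   [S → t S K]
tttSKKK => ttttSKKKK   [S → t S K]
ttttSKKKK => ttttdKKKK   [S → d]
ttttdKKKK => ttttdtKtKKK   [K → t K t]
ttttdtKtKKK => ttttdtjtKKK   [K → j]
ttttdtjtKKK => ttttdtjttKtKK   [K → t K t]
ttttdtjttKtKK => ttttdtjttjtKK   [K → j]
ttttdtjttjtKK => ttttdtjttjttKtK   [K → t K t]
ttttdtjttjttKtK => ttttdtjttjttjtK   [K → j]
ttttdtjttjttjtK => ttttdtjttjttjttKt   [K → t K t]
ttttdtjttjttjttKt => ttttdtjttjttjttjt   [K → j]

S => tSK => ttSKK => tttSKKK => ttttSKKKK => ttttdKKKK => ttttdtKtKKK => ttttdtjtKKK => ttttdtjttKtKK => ttttdtjttjtKK => ttttdtjttjttKtK => ttttdtjttjttjtK => ttttdtjttjttjttKt => ttttdtjttjttjttjt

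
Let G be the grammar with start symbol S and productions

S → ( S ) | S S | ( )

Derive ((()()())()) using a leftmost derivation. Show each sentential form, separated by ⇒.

S ⇒ (S)   [S → ( S )]
(S) ⇒ (SS)   [S → S S]
(SS) ⇒ ((S)S)   [S → ( S )]
((S)S) ⇒ ((SS)S)   [S → S S]
((SS)S) ⇒ ((SSS)S)   [S → S S]
((SSS)S) ⇒ ((()SS)S)   [S → ( )]
((()SS)S) ⇒ ((()()S)S)   [S → ( )]
((()()S)S) ⇒ ((()()())S)   [S → ( )]
((()()())S) ⇒ ((()()())())   [S → ( )]

S ⇒ (S) ⇒ (SS) ⇒ ((S)S) ⇒ ((SS)S) ⇒ ((SSS)S) ⇒ ((()SS)S) ⇒ ((()()S)S) ⇒ ((()()())S) ⇒ ((()()())())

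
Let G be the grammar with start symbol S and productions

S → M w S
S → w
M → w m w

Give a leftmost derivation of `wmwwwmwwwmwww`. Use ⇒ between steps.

S ⇒ MwS   [S → M w S]
MwS ⇒ wmwwS   [M → w m w]
wmwwS ⇒ wmwwMwS   [S → M w S]
wmwwMwS ⇒ wmwwwmwwS   [M → w m w]
wmwwwmwwS ⇒ wmwwwmwwMwS   [S → M w S]
wmwwwmwwMwS ⇒ wmwwwmwwwmwwS   [M → w m w]
wmwwwmwwwmwwS ⇒ wmwwwmwwwmwww   [S → w]

S ⇒ MwS ⇒ wmwwS ⇒ wmwwMwS ⇒ wmwwwmwwS ⇒ wmwwwmwwMwS ⇒ wmwwwmwwwmwwS ⇒ wmwwwmwwwmwww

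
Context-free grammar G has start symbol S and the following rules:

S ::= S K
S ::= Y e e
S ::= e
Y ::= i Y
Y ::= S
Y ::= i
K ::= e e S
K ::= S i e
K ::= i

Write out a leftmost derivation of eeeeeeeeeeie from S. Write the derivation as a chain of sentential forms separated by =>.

S => SK   [S ::= S K]
SK => SKK   [S ::= S K]
SKK => YeeKK   [S ::= Y e e]
YeeKK => SeeKK   [Y ::= S]
SeeKK => eeeKK   [S ::= e]
eeeKK => eeeeeSK   [K ::= e e S]
eeeeeSK => eeeeeSKK   [S ::= S K]
eeeeeSKK => eeeeeeKK   [S ::= e]
eeeeeeKK => eeeeeeeeSK   [K ::= e e S]
eeeeeeeeSK => eeeeeeeeeK   [S ::= e]
eeeeeeeeeK => eeeeeeeeeSie   [K ::= S i e]
eeeeeeeeeSie => eeeeeeeeeeie   [S ::= e]

S=>SK=>SKK=>YeeKK=>SeeKK=>eeeKK=>eeeeeSK=>eeeeeSKK=>eeeeeeKK=>eeeeeeeeSK=>eeeeeeeeeK=>eeeeeeeeeSie=>eeeeeeeeeeie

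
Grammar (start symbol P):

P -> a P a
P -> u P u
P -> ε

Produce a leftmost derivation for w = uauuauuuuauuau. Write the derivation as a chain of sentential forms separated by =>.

P=>uPu=>uaPau=>uauPuau=>uauuPuuau=>uauuaPauuau=>uauuauPuauuau=>uauuauuPuuauuau=>uauuauuuuauuau

P => uPu   [P -> u P u]
uPu => uaPau   [P -> a P a]
uaPau => uauPuau   [P -> u P u]
uauPuau => uauuPuuau   [P -> u P u]
uauuPuuau => uauuaPauuau   [P -> a P a]
uauuaPauuau => uauuauPuauuau   [P -> u P u]
uauuauPuauuau => uauuauuPuuauuau   [P -> u P u]
uauuauuPuuauuau => uauuauuuuauuau   [P -> ε]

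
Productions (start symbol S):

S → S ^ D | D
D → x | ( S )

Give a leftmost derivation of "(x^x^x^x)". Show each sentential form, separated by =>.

S => D   [S → D]
D => (S)   [D → ( S )]
(S) => (S^D)   [S → S ^ D]
(S^D) => (S^D^D)   [S → S ^ D]
(S^D^D) => (S^D^D^D)   [S → S ^ D]
(S^D^D^D) => (D^D^D^D)   [S → D]
(D^D^D^D) => (x^D^D^D)   [D → x]
(x^D^D^D) => (x^x^D^D)   [D → x]
(x^x^D^D) => (x^x^x^D)   [D → x]
(x^x^x^D) => (x^x^x^x)   [D → x]

S=>D=>(S)=>(S^D)=>(S^D^D)=>(S^D^D^D)=>(D^D^D^D)=>(x^D^D^D)=>(x^x^D^D)=>(x^x^x^D)=>(x^x^x^x)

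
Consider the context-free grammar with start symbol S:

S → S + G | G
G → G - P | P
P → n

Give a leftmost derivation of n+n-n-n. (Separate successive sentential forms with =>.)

S=>S+G=>G+G=>P+G=>n+G=>n+G-P=>n+G-P-P=>n+P-P-P=>n+n-P-P=>n+n-n-P=>n+n-n-n

S => S+G   [S → S + G]
S+G => G+G   [S → G]
G+G => P+G   [G → P]
P+G => n+G   [P → n]
n+G => n+G-P   [G → G - P]
n+G-P => n+G-P-P   [G → G - P]
n+G-P-P => n+P-P-P   [G → P]
n+P-P-P => n+n-P-P   [P → n]
n+n-P-P => n+n-n-P   [P → n]
n+n-n-P => n+n-n-n   [P → n]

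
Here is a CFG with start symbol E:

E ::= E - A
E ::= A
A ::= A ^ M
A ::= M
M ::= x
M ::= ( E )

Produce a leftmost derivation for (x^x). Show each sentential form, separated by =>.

E => A => M => (E) => (A) => (A^M) => (M^M) => (x^M) => (x^x)

E => A   [E ::= A]
A => M   [A ::= M]
M => (E)   [M ::= ( E )]
(E) => (A)   [E ::= A]
(A) => (A^M)   [A ::= A ^ M]
(A^M) => (M^M)   [A ::= M]
(M^M) => (x^M)   [M ::= x]
(x^M) => (x^x)   [M ::= x]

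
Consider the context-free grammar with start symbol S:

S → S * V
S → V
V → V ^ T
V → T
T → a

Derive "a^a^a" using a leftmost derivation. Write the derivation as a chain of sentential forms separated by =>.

S => V => V^T => V^T^T => T^T^T => a^T^T => a^a^T => a^a^a

S => V   [S → V]
V => V^T   [V → V ^ T]
V^T => V^T^T   [V → V ^ T]
V^T^T => T^T^T   [V → T]
T^T^T => a^T^T   [T → a]
a^T^T => a^a^T   [T → a]
a^a^T => a^a^a   [T → a]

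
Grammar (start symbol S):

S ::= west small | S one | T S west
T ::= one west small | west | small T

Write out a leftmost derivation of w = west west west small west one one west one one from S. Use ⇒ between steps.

S ⇒ S one ⇒ S one one ⇒ T S west one one ⇒ west S west one one ⇒ west S one west one one ⇒ west S one one west one one ⇒ west T S west one one west one one ⇒ west west S west one one west one one ⇒ west west west small west one one west one one

S ⇒ S one   [S ::= S one]
S one ⇒ S one one   [S ::= S one]
S one one ⇒ T S west one one   [S ::= T S west]
T S west one one ⇒ west S west one one   [T ::= west]
west S west one one ⇒ west S one west one one   [S ::= S one]
west S one west one one ⇒ west S one one west one one   [S ::= S one]
west S one one west one one ⇒ west T S west one one west one one   [S ::= T S west]
west T S west one one west one one ⇒ west west S west one one west one one   [T ::= west]
west west S west one one west one one ⇒ west west west small west one one west one one   [S ::= west small]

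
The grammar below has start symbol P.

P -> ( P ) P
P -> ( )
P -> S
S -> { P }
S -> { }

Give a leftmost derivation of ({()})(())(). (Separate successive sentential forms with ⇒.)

P ⇒ (P)P ⇒ (S)P ⇒ ({P})P ⇒ ({()})P ⇒ ({()})(P)P ⇒ ({()})(())P ⇒ ({()})(())()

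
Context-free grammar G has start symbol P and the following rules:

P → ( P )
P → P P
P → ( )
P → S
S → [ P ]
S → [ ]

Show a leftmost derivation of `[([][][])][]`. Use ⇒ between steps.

P ⇒ PP ⇒ SP ⇒ [P]P ⇒ [(P)]P ⇒ [(PP)]P ⇒ [(SP)]P ⇒ [([]P)]P ⇒ [([]PP)]P ⇒ [([]SP)]P ⇒ [([][]P)]P ⇒ [([][]S)]P ⇒ [([][][])]P ⇒ [([][][])]S ⇒ [([][][])][]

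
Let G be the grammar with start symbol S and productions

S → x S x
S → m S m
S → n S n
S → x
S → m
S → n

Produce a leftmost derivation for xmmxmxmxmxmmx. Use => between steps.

S=>xSx=>xmSmx=>xmmSmmx=>xmmxSxmmx=>xmmxmSmxmmx=>xmmxmxSxmxmmx=>xmmxmxmxmxmmx

S => xSx   [S → x S x]
xSx => xmSmx   [S → m S m]
xmSmx => xmmSmmx   [S → m S m]
xmmSmmx => xmmxSxmmx   [S → x S x]
xmmxSxmmx => xmmxmSmxmmx   [S → m S m]
xmmxmSmxmmx => xmmxmxSxmxmmx   [S → x S x]
xmmxmxSxmxmmx => xmmxmxmxmxmmx   [S → m]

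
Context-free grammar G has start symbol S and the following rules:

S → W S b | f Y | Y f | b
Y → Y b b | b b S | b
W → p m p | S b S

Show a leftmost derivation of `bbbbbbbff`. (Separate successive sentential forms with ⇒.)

S⇒Yf⇒bbSf⇒bbYff⇒bbYbbff⇒bbYbbbbff⇒bbbbbbbff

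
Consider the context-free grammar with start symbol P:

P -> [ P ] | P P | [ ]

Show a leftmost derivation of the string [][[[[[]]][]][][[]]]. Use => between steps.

P => PP => []P => [][P] => [][PP] => [][PPP] => [][[P]PP] => [][[PP]PP] => [][[[P]P]PP] => [][[[[P]]P]PP] => [][[[[[]]]P]PP] => [][[[[[]]][]]PP] => [][[[[[]]][]][]P] => [][[[[[]]][]][][P]] => [][[[[[]]][]][][[]]]

P => PP   [P -> P P]
PP => []P   [P -> [ ]]
[]P => [][P]   [P -> [ P ]]
[][P] => [][PP]   [P -> P P]
[][PP] => [][PPP]   [P -> P P]
[][PPP] => [][[P]PP]   [P -> [ P ]]
[][[P]PP] => [][[PP]PP]   [P -> P P]
[][[PP]PP] => [][[[P]P]PP]   [P -> [ P ]]
[][[[P]P]PP] => [][[[[P]]P]PP]   [P -> [ P ]]
[][[[[P]]P]PP] => [][[[[[]]]P]PP]   [P -> [ ]]
[][[[[[]]]P]PP] => [][[[[[]]][]]PP]   [P -> [ ]]
[][[[[[]]][]]PP] => [][[[[[]]][]][]P]   [P -> [ ]]
[][[[[[]]][]][]P] => [][[[[[]]][]][][P]]   [P -> [ P ]]
[][[[[[]]][]][][P]] => [][[[[[]]][]][][[]]]   [P -> [ ]]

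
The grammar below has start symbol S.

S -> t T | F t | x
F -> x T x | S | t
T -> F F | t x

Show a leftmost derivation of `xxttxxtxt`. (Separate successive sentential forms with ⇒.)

S⇒Ft⇒xTxt⇒xFFxt⇒xxTxFxt⇒xxFFxFxt⇒xxSFxFxt⇒xxFtFxFxt⇒xxttFxFxt⇒xxttSxFxt⇒xxttxxFxt⇒xxttxxtxt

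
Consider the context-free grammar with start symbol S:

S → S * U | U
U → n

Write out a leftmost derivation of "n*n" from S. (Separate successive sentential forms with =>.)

S => S*U => U*U => n*U => n*n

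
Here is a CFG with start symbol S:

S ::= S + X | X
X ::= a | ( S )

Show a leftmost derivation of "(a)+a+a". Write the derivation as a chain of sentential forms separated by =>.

S => S+X   [S ::= S + X]
S+X => S+X+X   [S ::= S + X]
S+X+X => X+X+X   [S ::= X]
X+X+X => (S)+X+X   [X ::= ( S )]
(S)+X+X => (X)+X+X   [S ::= X]
(X)+X+X => (a)+X+X   [X ::= a]
(a)+X+X => (a)+a+X   [X ::= a]
(a)+a+X => (a)+a+a   [X ::= a]

S => S+X => S+X+X => X+X+X => (S)+X+X => (X)+X+X => (a)+X+X => (a)+a+X => (a)+a+a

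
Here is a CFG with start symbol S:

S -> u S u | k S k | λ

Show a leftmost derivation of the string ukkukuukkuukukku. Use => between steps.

S=>uSu=>ukSku=>ukkSkku=>ukkuSukku=>ukkukSkukku=>ukkukuSukukku=>ukkukuuSuukukku=>ukkukuukSkuukukku=>ukkukuukkuukukku

S => uSu   [S -> u S u]
uSu => ukSku   [S -> k S k]
ukSku => ukkSkku   [S -> k S k]
ukkSkku => ukkuSukku   [S -> u S u]
ukkuSukku => ukkukSkukku   [S -> k S k]
ukkukSkukku => ukkukuSukukku   [S -> u S u]
ukkukuSukukku => ukkukuuSuukukku   [S -> u S u]
ukkukuuSuukukku => ukkukuukSkuukukku   [S -> k S k]
ukkukuukSkuukukku => ukkukuukkuukukku   [S -> λ]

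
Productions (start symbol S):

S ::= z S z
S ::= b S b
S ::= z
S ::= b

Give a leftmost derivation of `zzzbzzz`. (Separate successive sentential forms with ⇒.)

S ⇒ zSz   [S ::= z S z]
zSz ⇒ zzSzz   [S ::= z S z]
zzSzz ⇒ zzzSzzz   [S ::= z S z]
zzzSzzz ⇒ zzzbzzz   [S ::= b]

S ⇒ zSz ⇒ zzSzz ⇒ zzzSzzz ⇒ zzzbzzz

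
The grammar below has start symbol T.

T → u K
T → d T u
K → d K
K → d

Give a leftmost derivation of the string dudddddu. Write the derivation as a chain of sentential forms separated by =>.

T => dTu => duKu => dudKu => duddKu => dudddKu => duddddKu => dudddddu

T => dTu   [T → d T u]
dTu => duKu   [T → u K]
duKu => dudKu   [K → d K]
dudKu => duddKu   [K → d K]
duddKu => dudddKu   [K → d K]
dudddKu => duddddKu   [K → d K]
duddddKu => dudddddu   [K → d]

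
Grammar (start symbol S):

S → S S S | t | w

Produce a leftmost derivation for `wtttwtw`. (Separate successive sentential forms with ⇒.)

S ⇒ SSS   [S → S S S]
SSS ⇒ SSSSS   [S → S S S]
SSSSS ⇒ SSSSSSS   [S → S S S]
SSSSSSS ⇒ wSSSSSS   [S → w]
wSSSSSS ⇒ wtSSSSS   [S → t]
wtSSSSS ⇒ wttSSSS   [S → t]
wttSSSS ⇒ wtttSSS   [S → t]
wtttSSS ⇒ wtttwSS   [S → w]
wtttwSS ⇒ wtttwtS   [S → t]
wtttwtS ⇒ wtttwtw   [S → w]

S ⇒ SSS ⇒ SSSSS ⇒ SSSSSSS ⇒ wSSSSSS ⇒ wtSSSSS ⇒ wttSSSS ⇒ wtttSSS ⇒ wtttwSS ⇒ wtttwtS ⇒ wtttwtw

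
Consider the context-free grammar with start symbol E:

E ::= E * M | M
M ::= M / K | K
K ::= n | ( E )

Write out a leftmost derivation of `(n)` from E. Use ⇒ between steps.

E ⇒ M ⇒ K ⇒ (E) ⇒ (M) ⇒ (K) ⇒ (n)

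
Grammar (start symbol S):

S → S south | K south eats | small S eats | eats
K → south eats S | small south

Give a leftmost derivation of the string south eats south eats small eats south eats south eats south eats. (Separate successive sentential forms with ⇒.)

S ⇒ K south eats ⇒ south eats S south eats ⇒ south eats K south eats south eats ⇒ south eats south eats S south eats south eats ⇒ south eats south eats small S eats south eats south eats ⇒ south eats south eats small S south eats south eats south eats ⇒ south eats south eats small eats south eats south eats south eats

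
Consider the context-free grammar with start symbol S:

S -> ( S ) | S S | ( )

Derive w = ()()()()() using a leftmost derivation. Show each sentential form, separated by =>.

S=>SS=>SSS=>SSSS=>SSSSS=>()SSSS=>()()SSS=>()()()SS=>()()()()S=>()()()()()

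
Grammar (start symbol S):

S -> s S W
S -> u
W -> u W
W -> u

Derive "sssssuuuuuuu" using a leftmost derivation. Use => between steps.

S=>sSW=>ssSWW=>sssSWWW=>ssssSWWWW=>sssssSWWWWW=>sssssuWWWWW=>sssssuuWWWW=>sssssuuuWWW=>sssssuuuuWW=>sssssuuuuuWW=>sssssuuuuuuW=>sssssuuuuuuu

S => sSW   [S -> s S W]
sSW => ssSWW   [S -> s S W]
ssSWW => sssSWWW   [S -> s S W]
sssSWWW => ssssSWWWW   [S -> s S W]
ssssSWWWW => sssssSWWWWW   [S -> s S W]
sssssSWWWWW => sssssuWWWWW   [S -> u]
sssssuWWWWW => sssssuuWWWW   [W -> u]
sssssuuWWWW => sssssuuuWWW   [W -> u]
sssssuuuWWW => sssssuuuuWW   [W -> u]
sssssuuuuWW => sssssuuuuuWW   [W -> u W]
sssssuuuuuWW => sssssuuuuuuW   [W -> u]
sssssuuuuuuW => sssssuuuuuuu   [W -> u]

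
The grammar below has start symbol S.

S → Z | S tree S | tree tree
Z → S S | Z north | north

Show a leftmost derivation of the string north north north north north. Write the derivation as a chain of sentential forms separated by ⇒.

S ⇒ Z   [S → Z]
Z ⇒ Z north   [Z → Z north]
Z north ⇒ Z north north   [Z → Z north]
Z north north ⇒ S S north north   [Z → S S]
S S north north ⇒ Z S north north   [S → Z]
Z S north north ⇒ north S north north   [Z → north]
north S north north ⇒ north Z north north   [S → Z]
north Z north north ⇒ north Z north north north   [Z → Z north]
north Z north north north ⇒ north north north north north   [Z → north]

S ⇒ Z ⇒ Z north ⇒ Z north north ⇒ S S north north ⇒ Z S north north ⇒ north S north north ⇒ north Z north north ⇒ north Z north north north ⇒ north north north north north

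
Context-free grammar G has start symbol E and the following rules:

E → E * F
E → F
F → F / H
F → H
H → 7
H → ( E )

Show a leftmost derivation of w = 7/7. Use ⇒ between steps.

E⇒F⇒F/H⇒H/H⇒7/H⇒7/7

E ⇒ F   [E → F]
F ⇒ F/H   [F → F / H]
F/H ⇒ H/H   [F → H]
H/H ⇒ 7/H   [H → 7]
7/H ⇒ 7/7   [H → 7]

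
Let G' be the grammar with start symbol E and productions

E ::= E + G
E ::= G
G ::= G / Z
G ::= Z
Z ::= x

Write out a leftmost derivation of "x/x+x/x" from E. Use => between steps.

E => E+G   [E ::= E + G]
E+G => G+G   [E ::= G]
G+G => G/Z+G   [G ::= G / Z]
G/Z+G => Z/Z+G   [G ::= Z]
Z/Z+G => x/Z+G   [Z ::= x]
x/Z+G => x/x+G   [Z ::= x]
x/x+G => x/x+G/Z   [G ::= G / Z]
x/x+G/Z => x/x+Z/Z   [G ::= Z]
x/x+Z/Z => x/x+x/Z   [Z ::= x]
x/x+x/Z => x/x+x/x   [Z ::= x]

E=>E+G=>G+G=>G/Z+G=>Z/Z+G=>x/Z+G=>x/x+G=>x/x+G/Z=>x/x+Z/Z=>x/x+x/Z=>x/x+x/x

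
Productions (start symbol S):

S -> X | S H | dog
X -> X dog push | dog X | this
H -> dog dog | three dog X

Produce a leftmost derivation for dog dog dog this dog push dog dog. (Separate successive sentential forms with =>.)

S => S H => X H => dog X H => dog X dog push H => dog dog X dog push H => dog dog dog X dog push H => dog dog dog this dog push H => dog dog dog this dog push dog dog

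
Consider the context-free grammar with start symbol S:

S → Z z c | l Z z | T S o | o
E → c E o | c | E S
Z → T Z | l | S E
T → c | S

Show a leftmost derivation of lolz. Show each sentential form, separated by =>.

S => lZz => lTZz => lSZz => loZz => lolz

S => lZz   [S → l Z z]
lZz => lTZz   [Z → T Z]
lTZz => lSZz   [T → S]
lSZz => loZz   [S → o]
loZz => lolz   [Z → l]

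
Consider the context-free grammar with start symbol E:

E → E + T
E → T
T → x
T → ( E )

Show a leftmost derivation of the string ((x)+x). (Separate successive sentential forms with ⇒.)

E⇒T⇒(E)⇒(E+T)⇒(T+T)⇒((E)+T)⇒((T)+T)⇒((x)+T)⇒((x)+x)

E ⇒ T   [E → T]
T ⇒ (E)   [T → ( E )]
(E) ⇒ (E+T)   [E → E + T]
(E+T) ⇒ (T+T)   [E → T]
(T+T) ⇒ ((E)+T)   [T → ( E )]
((E)+T) ⇒ ((T)+T)   [E → T]
((T)+T) ⇒ ((x)+T)   [T → x]
((x)+T) ⇒ ((x)+x)   [T → x]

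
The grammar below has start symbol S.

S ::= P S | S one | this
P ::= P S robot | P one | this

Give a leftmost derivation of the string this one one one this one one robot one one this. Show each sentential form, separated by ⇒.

S ⇒ P S ⇒ P one S ⇒ P one one S ⇒ P S robot one one S ⇒ P one S robot one one S ⇒ P one one S robot one one S ⇒ P one one one S robot one one S ⇒ this one one one S robot one one S ⇒ this one one one S one robot one one S ⇒ this one one one S one one robot one one S ⇒ this one one one this one one robot one one S ⇒ this one one one this one one robot one one this

S ⇒ P S   [S ::= P S]
P S ⇒ P one S   [P ::= P one]
P one S ⇒ P one one S   [P ::= P one]
P one one S ⇒ P S robot one one S   [P ::= P S robot]
P S robot one one S ⇒ P one S robot one one S   [P ::= P one]
P one S robot one one S ⇒ P one one S robot one one S   [P ::= P one]
P one one S robot one one S ⇒ P one one one S robot one one S   [P ::= P one]
P one one one S robot one one S ⇒ this one one one S robot one one S   [P ::= this]
this one one one S robot one one S ⇒ this one one one S one robot one one S   [S ::= S one]
this one one one S one robot one one S ⇒ this one one one S one one robot one one S   [S ::= S one]
this one one one S one one robot one one S ⇒ this one one one this one one robot one one S   [S ::= this]
this one one one this one one robot one one S ⇒ this one one one this one one robot one one this   [S ::= this]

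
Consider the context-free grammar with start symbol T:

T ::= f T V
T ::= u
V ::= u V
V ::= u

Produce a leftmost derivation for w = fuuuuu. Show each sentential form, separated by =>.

T => fTV => fuV => fuuV => fuuuV => fuuuuV => fuuuuu

T => fTV   [T ::= f T V]
fTV => fuV   [T ::= u]
fuV => fuuV   [V ::= u V]
fuuV => fuuuV   [V ::= u V]
fuuuV => fuuuuV   [V ::= u V]
fuuuuV => fuuuuu   [V ::= u]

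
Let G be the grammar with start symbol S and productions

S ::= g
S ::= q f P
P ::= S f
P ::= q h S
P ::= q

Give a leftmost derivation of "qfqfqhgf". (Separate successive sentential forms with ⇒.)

S ⇒ qfP ⇒ qfSf ⇒ qfqfPf ⇒ qfqfqhSf ⇒ qfqfqhgf

S ⇒ qfP   [S ::= q f P]
qfP ⇒ qfSf   [P ::= S f]
qfSf ⇒ qfqfPf   [S ::= q f P]
qfqfPf ⇒ qfqfqhSf   [P ::= q h S]
qfqfqhSf ⇒ qfqfqhgf   [S ::= g]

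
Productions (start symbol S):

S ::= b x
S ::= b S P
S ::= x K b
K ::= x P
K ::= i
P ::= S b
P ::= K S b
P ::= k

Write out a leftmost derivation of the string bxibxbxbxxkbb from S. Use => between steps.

S=>bSP=>bxKbP=>bxibP=>bxibKSb=>bxibxPSb=>bxibxSbSb=>bxibxbxbSb=>bxibxbxbxKbb=>bxibxbxbxxPbb=>bxibxbxbxxkbb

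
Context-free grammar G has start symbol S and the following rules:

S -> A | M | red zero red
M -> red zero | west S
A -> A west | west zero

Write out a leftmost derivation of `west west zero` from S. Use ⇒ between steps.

S ⇒ M ⇒ west S ⇒ west A ⇒ west west zero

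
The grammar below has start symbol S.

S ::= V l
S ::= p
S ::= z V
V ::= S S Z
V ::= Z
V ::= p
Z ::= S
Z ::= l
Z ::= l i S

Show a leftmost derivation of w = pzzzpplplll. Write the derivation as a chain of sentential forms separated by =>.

S => Vl => SSZl => pSZl => pzVZl => pzSSZZl => pzzVSZZl => pzzSSZSZZl => pzzzVSZSZZl => pzzzpSZSZZl => pzzzppZSZZl => pzzzpplSZZl => pzzzpplpZZl => pzzzpplplZl => pzzzpplplll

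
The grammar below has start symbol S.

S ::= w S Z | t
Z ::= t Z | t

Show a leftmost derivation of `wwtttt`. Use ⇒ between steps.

S ⇒ wSZ   [S ::= w S Z]
wSZ ⇒ wwSZZ   [S ::= w S Z]
wwSZZ ⇒ wwtZZ   [S ::= t]
wwtZZ ⇒ wwttZ   [Z ::= t]
wwttZ ⇒ wwtttZ   [Z ::= t Z]
wwtttZ ⇒ wwtttt   [Z ::= t]

S ⇒ wSZ ⇒ wwSZZ ⇒ wwtZZ ⇒ wwttZ ⇒ wwtttZ ⇒ wwtttt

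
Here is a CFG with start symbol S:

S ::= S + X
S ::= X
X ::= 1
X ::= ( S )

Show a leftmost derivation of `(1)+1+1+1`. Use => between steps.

S=>S+X=>S+X+X=>S+X+X+X=>X+X+X+X=>(S)+X+X+X=>(X)+X+X+X=>(1)+X+X+X=>(1)+1+X+X=>(1)+1+1+X=>(1)+1+1+1

S => S+X   [S ::= S + X]
S+X => S+X+X   [S ::= S + X]
S+X+X => S+X+X+X   [S ::= S + X]
S+X+X+X => X+X+X+X   [S ::= X]
X+X+X+X => (S)+X+X+X   [X ::= ( S )]
(S)+X+X+X => (X)+X+X+X   [S ::= X]
(X)+X+X+X => (1)+X+X+X   [X ::= 1]
(1)+X+X+X => (1)+1+X+X   [X ::= 1]
(1)+1+X+X => (1)+1+1+X   [X ::= 1]
(1)+1+1+X => (1)+1+1+1   [X ::= 1]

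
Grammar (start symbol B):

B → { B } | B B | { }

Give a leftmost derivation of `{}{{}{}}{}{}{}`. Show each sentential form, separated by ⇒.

B⇒BB⇒{}B⇒{}BB⇒{}BBB⇒{}BBBB⇒{}{B}BBB⇒{}{BB}BBB⇒{}{{}B}BBB⇒{}{{}{}}BBB⇒{}{{}{}}{}BB⇒{}{{}{}}{}{}B⇒{}{{}{}}{}{}{}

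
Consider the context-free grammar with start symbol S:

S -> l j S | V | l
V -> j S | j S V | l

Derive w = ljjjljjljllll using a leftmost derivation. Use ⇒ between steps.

S ⇒ ljS   [S -> l j S]
ljS ⇒ ljV   [S -> V]
ljV ⇒ ljjSV   [V -> j S V]
ljjSV ⇒ ljjVV   [S -> V]
ljjVV ⇒ ljjjSVV   [V -> j S V]
ljjjSVV ⇒ ljjjljSVV   [S -> l j S]
ljjjljSVV ⇒ ljjjljVVV   [S -> V]
ljjjljVVV ⇒ ljjjljjSVVV   [V -> j S V]
ljjjljjSVVV ⇒ ljjjljjlVVV   [S -> l]
ljjjljjlVVV ⇒ ljjjljjljSVVV   [V -> j S V]
ljjjljjljSVVV ⇒ ljjjljjljlVVV   [S -> l]
ljjjljjljlVVV ⇒ ljjjljjljllVV   [V -> l]
ljjjljjljllVV ⇒ ljjjljjljlllV   [V -> l]
ljjjljjljlllV ⇒ ljjjljjljllll   [V -> l]

S⇒ljS⇒ljV⇒ljjSV⇒ljjVV⇒ljjjSVV⇒ljjjljSVV⇒ljjjljVVV⇒ljjjljjSVVV⇒ljjjljjlVVV⇒ljjjljjljSVVV⇒ljjjljjljlVVV⇒ljjjljjljllVV⇒ljjjljjljlllV⇒ljjjljjljllll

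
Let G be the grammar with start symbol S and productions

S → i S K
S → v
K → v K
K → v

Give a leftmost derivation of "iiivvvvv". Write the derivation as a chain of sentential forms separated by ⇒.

S ⇒ iSK ⇒ iiSKK ⇒ iiiSKKK ⇒ iiivKKK ⇒ iiivvKKK ⇒ iiivvvKK ⇒ iiivvvvK ⇒ iiivvvvv

S ⇒ iSK   [S → i S K]
iSK ⇒ iiSKK   [S → i S K]
iiSKK ⇒ iiiSKKK   [S → i S K]
iiiSKKK ⇒ iiivKKK   [S → v]
iiivKKK ⇒ iiivvKKK   [K → v K]
iiivvKKK ⇒ iiivvvKK   [K → v]
iiivvvKK ⇒ iiivvvvK   [K → v]
iiivvvvK ⇒ iiivvvvv   [K → v]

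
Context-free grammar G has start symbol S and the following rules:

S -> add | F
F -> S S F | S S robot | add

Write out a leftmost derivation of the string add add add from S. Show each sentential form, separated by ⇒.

S ⇒ F ⇒ S S F ⇒ F S F ⇒ add S F ⇒ add add F ⇒ add add add

S ⇒ F   [S -> F]
F ⇒ S S F   [F -> S S F]
S S F ⇒ F S F   [S -> F]
F S F ⇒ add S F   [F -> add]
add S F ⇒ add add F   [S -> add]
add add F ⇒ add add add   [F -> add]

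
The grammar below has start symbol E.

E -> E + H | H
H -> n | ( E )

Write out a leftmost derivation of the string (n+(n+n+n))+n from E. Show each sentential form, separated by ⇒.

E⇒E+H⇒H+H⇒(E)+H⇒(E+H)+H⇒(H+H)+H⇒(n+H)+H⇒(n+(E))+H⇒(n+(E+H))+H⇒(n+(E+H+H))+H⇒(n+(H+H+H))+H⇒(n+(n+H+H))+H⇒(n+(n+n+H))+H⇒(n+(n+n+n))+H⇒(n+(n+n+n))+n

E ⇒ E+H   [E -> E + H]
E+H ⇒ H+H   [E -> H]
H+H ⇒ (E)+H   [H -> ( E )]
(E)+H ⇒ (E+H)+H   [E -> E + H]
(E+H)+H ⇒ (H+H)+H   [E -> H]
(H+H)+H ⇒ (n+H)+H   [H -> n]
(n+H)+H ⇒ (n+(E))+H   [H -> ( E )]
(n+(E))+H ⇒ (n+(E+H))+H   [E -> E + H]
(n+(E+H))+H ⇒ (n+(E+H+H))+H   [E -> E + H]
(n+(E+H+H))+H ⇒ (n+(H+H+H))+H   [E -> H]
(n+(H+H+H))+H ⇒ (n+(n+H+H))+H   [H -> n]
(n+(n+H+H))+H ⇒ (n+(n+n+H))+H   [H -> n]
(n+(n+n+H))+H ⇒ (n+(n+n+n))+H   [H -> n]
(n+(n+n+n))+H ⇒ (n+(n+n+n))+n   [H -> n]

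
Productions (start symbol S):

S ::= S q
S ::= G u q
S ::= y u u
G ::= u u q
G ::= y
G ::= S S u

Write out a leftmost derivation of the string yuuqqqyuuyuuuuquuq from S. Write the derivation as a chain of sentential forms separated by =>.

S => Guq => SSuuq => SqSuuq => SqqSuuq => SqqqSuuq => yuuqqqSuuq => yuuqqqGuquuq => yuuqqqSSuuquuq => yuuqqqyuuSuuquuq => yuuqqqyuuyuuuuquuq

S => Guq   [S ::= G u q]
Guq => SSuuq   [G ::= S S u]
SSuuq => SqSuuq   [S ::= S q]
SqSuuq => SqqSuuq   [S ::= S q]
SqqSuuq => SqqqSuuq   [S ::= S q]
SqqqSuuq => yuuqqqSuuq   [S ::= y u u]
yuuqqqSuuq => yuuqqqGuquuq   [S ::= G u q]
yuuqqqGuquuq => yuuqqqSSuuquuq   [G ::= S S u]
yuuqqqSSuuquuq => yuuqqqyuuSuuquuq   [S ::= y u u]
yuuqqqyuuSuuquuq => yuuqqqyuuyuuuuquuq   [S ::= y u u]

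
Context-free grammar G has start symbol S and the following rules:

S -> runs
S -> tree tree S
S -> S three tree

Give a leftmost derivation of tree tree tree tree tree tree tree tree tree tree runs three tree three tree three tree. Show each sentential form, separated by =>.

S => S three tree => tree tree S three tree => tree tree tree tree S three tree => tree tree tree tree tree tree S three tree => tree tree tree tree tree tree tree tree S three tree => tree tree tree tree tree tree tree tree S three tree three tree => tree tree tree tree tree tree tree tree S three tree three tree three tree => tree tree tree tree tree tree tree tree tree tree S three tree three tree three tree => tree tree tree tree tree tree tree tree tree tree runs three tree three tree three tree

S => S three tree   [S -> S three tree]
S three tree => tree tree S three tree   [S -> tree tree S]
tree tree S three tree => tree tree tree tree S three tree   [S -> tree tree S]
tree tree tree tree S three tree => tree tree tree tree tree tree S three tree   [S -> tree tree S]
tree tree tree tree tree tree S three tree => tree tree tree tree tree tree tree tree S three tree   [S -> tree tree S]
tree tree tree tree tree tree tree tree S three tree => tree tree tree tree tree tree tree tree S three tree three tree   [S -> S three tree]
tree tree tree tree tree tree tree tree S three tree three tree => tree tree tree tree tree tree tree tree S three tree three tree three tree   [S -> S three tree]
tree tree tree tree tree tree tree tree S three tree three tree three tree => tree tree tree tree tree tree tree tree tree tree S three tree three tree three tree   [S -> tree tree S]
tree tree tree tree tree tree tree tree tree tree S three tree three tree three tree => tree tree tree tree tree tree tree tree tree tree runs three tree three tree three tree   [S -> runs]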